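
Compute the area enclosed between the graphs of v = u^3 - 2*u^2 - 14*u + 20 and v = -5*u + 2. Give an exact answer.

Set the curves equal: u^3 - 2*u^2 - 14*u + 20 = -5*u + 2, so u^3 - 2*u^2 - 9*u + 18 = 0, which factors as (u - 3)*(u - 2)*(u + 3) = 0. The curves meet at u = -3, 2, 3.
On [-3, 2], v = u^3 - 2*u^2 - 14*u + 20 is on top; that piece has area ∫[-3,2] (u^3 - 2*u^2 - 9*u + 18) du = 875/12.
On [2, 3], v = -5*u + 2 is on top; that piece has area ∫[2,3] (-(u^3 - 2*u^2 - 9*u + 18)) du = 11/12.
Total enclosed area = 875/12 + 11/12 = 443/6.

443/6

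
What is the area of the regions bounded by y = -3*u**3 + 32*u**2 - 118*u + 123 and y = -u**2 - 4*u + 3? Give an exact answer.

37/4

Set the curves equal: -3*u**3 + 32*u**2 - 118*u + 123 = -u**2 - 4*u + 3, so -3*u**3 + 33*u**2 - 114*u + 120 = 0, which factors as -3*(u - 5)*(u - 4)*(u - 2) = 0. The curves meet at u = 2, 4, 5.
On [2, 4], y = -u**2 - 4*u + 3 is on top; that piece has area ∫[2,4] (-(-3*u**3 + 33*u**2 - 114*u + 120)) du = 8.
On [4, 5], y = -3*u**3 + 32*u**2 - 118*u + 123 is on top; that piece has area ∫[4,5] (-3*u**3 + 33*u**2 - 114*u + 120) du = 5/4.
Total enclosed area = 8 + 5/4 = 37/4.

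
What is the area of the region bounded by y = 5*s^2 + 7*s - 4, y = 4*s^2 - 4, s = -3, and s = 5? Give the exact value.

The difference (5*s^2 + 7*s - 4) - (4*s^2 - 4) = s^2 + 7*s changes sign at s = 0 inside [-3, 5], so split the integral there.
∫[-3,0] (s^2 + 7*s) ds = -45/2; the area of that piece is 45/2.
∫[0,5] (s^2 + 7*s) ds = 775/6.
Total area = 45/2 + 775/6 = 455/3.

455/3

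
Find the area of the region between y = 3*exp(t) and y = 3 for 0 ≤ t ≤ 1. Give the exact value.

-6 + 3*exp(1)

On [0, 1], (3*exp(t)) - (3) = 3*exp(t) - 3 is ≥ 0 throughout, so the area is a single integral of |3*exp(t) - 3|.
∫[0,1] (3*exp(t) - 3) dt = -6 + 3*exp(1).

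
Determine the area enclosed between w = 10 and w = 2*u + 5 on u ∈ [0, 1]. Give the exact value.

4

On [0, 1], (10) - (2*u + 5) = -2*u + 5 is ≥ 0 throughout, so the area is a single integral of |-2*u + 5|.
∫[0,1] (-2*u + 5) du = 4.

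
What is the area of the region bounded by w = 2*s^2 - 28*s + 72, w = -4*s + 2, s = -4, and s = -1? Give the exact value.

432

On [-4, -1], (2*s^2 - 28*s + 72) - (-4*s + 2) = 2*s^2 - 24*s + 70 is ≥ 0 throughout, so the area is a single integral of |2*s^2 - 24*s + 70|.
∫[-4,-1] (2*s^2 - 24*s + 70) ds = 432.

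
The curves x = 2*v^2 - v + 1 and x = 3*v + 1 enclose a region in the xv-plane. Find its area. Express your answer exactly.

Both boundary curves give x as a function of v, so integrate with respect to v. Setting them equal: 2*v^2 - 4*v = 0, i.e. 2*v*(v - 2) = 0, so they meet at v = 0, 2.
For v in [0, 2], x = 2*v^2 - v + 1 is on the left; area = ∫[0,2] (-(2*v^2 - 4*v)) dv = 8/3.

8/3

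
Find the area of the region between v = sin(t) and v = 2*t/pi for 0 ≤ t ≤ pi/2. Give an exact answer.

On [0, pi/2], (sin(t)) - (2*t/pi) = -2*t/pi + sin(t) is ≥ 0 throughout, so the area is a single integral of |-2*t/pi + sin(t)|.
∫[0,pi/2] (-2*t/pi + sin(t)) dt = 1 - pi/4.

1 - pi/4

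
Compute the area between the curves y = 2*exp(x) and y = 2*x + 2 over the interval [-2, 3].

-15 - 2*exp(-2) + 2*exp(3)

On [-2, 3], (2*exp(x)) - (2*x + 2) = -2*x + 2*exp(x) - 2 is ≥ 0 throughout, so the area is a single integral of |-2*x + 2*exp(x) - 2|.
∫[-2,3] (-2*x + 2*exp(x) - 2) dx = -15 - 2*exp(-2) + 2*exp(3).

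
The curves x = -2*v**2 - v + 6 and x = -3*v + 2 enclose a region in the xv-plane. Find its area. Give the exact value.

9

Both boundary curves give x as a function of v, so integrate with respect to v. Setting them equal: -2*v**2 + 2*v + 4 = 0, i.e. -2*(v - 2)*(v + 1) = 0, so they meet at v = -1, 2.
For v in [-1, 2], x = -2*v**2 - v + 6 is on the right; area = ∫[-1,2] (-2*v**2 + 2*v + 4) dv = 9.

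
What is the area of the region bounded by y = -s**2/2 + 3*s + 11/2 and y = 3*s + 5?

2/3

Set the curves equal: -s**2/2 + 3*s + 11/2 = 3*s + 5, so -s**2/2 + 1/2 = 0, which factors as -(s - 1)*(s + 1)/2 = 0. The curves meet at s = -1, 1.
On [-1, 1], y = -s**2/2 + 3*s + 11/2 is on top; that piece has area ∫[-1,1] (-s**2/2 + 1/2) ds = 2/3.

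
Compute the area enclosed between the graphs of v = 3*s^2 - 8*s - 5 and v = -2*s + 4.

Set the curves equal: 3*s^2 - 8*s - 5 = -2*s + 4, so 3*s^2 - 6*s - 9 = 0, which factors as 3*(s - 3)*(s + 1) = 0. The curves meet at s = -1, 3.
On [-1, 3], v = -2*s + 4 is on top; that piece has area ∫[-1,3] (-(3*s^2 - 6*s - 9)) ds = 32.

32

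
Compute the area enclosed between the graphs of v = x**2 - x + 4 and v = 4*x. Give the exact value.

Set the curves equal: x**2 - x + 4 = 4*x, so x**2 - 5*x + 4 = 0, which factors as (x - 4)*(x - 1) = 0. The curves meet at x = 1, 4.
On [1, 4], v = 4*x is on top; that piece has area ∫[1,4] (-(x**2 - 5*x + 4)) dx = 9/2.

9/2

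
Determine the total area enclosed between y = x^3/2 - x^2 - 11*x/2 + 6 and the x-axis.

937/24

The curve meets the x-axis where x^3/2 - x^2 - 11*x/2 + 6 = 0, i.e. (x - 4)*(x - 1)*(x + 3)/2 = 0, at x = -3, 1, 4.
On [-3, 1] the curve lies above the axis; ∫[-3,1] (x^3/2 - x^2 - 11*x/2 + 6) dx = 80/3, giving area 80/3.
On [1, 4] the curve lies below the axis; ∫[1,4] (x^3/2 - x^2 - 11*x/2 + 6) dx = -99/8, giving area 99/8.
Total area = 80/3 + 99/8 = 937/24.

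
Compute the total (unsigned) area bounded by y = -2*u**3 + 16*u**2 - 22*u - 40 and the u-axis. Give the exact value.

The curve meets the u-axis where -2*u**3 + 16*u**2 - 22*u - 40 = 0, i.e. -2*(u - 5)*(u - 4)*(u + 1) = 0, at u = -1, 4, 5.
On [-1, 4] the curve lies below the axis; ∫[-1,4] (-2*u**3 + 16*u**2 - 22*u - 40) du = -875/6, giving area 875/6.
On [4, 5] the curve lies above the axis; ∫[4,5] (-2*u**3 + 16*u**2 - 22*u - 40) du = 11/6, giving area 11/6.
Total area = 875/6 + 11/6 = 443/3.

443/3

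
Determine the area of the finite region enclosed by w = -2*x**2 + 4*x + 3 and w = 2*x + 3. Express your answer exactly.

Set the curves equal: -2*x**2 + 4*x + 3 = 2*x + 3, so -2*x**2 + 2*x = 0, which factors as -2*x*(x - 1) = 0. The curves meet at x = 0, 1.
On [0, 1], w = -2*x**2 + 4*x + 3 is on top; that piece has area ∫[0,1] (-2*x**2 + 2*x) dx = 1/3.

1/3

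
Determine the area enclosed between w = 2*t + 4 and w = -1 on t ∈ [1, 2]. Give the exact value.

8

On [1, 2], (2*t + 4) - (-1) = 2*t + 5 is ≥ 0 throughout, so the area is a single integral of |2*t + 5|.
∫[1,2] (2*t + 5) dt = 8.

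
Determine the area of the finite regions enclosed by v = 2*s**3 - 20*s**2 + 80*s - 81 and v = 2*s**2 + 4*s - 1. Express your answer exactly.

37/6

Set the curves equal: 2*s**3 - 20*s**2 + 80*s - 81 = 2*s**2 + 4*s - 1, so 2*s**3 - 22*s**2 + 76*s - 80 = 0, which factors as 2*(s - 5)*(s - 4)*(s - 2) = 0. The curves meet at s = 2, 4, 5.
On [2, 4], v = 2*s**3 - 20*s**2 + 80*s - 81 is on top; that piece has area ∫[2,4] (2*s**3 - 22*s**2 + 76*s - 80) ds = 16/3.
On [4, 5], v = 2*s**2 + 4*s - 1 is on top; that piece has area ∫[4,5] (-(2*s**3 - 22*s**2 + 76*s - 80)) ds = 5/6.
Total enclosed area = 16/3 + 5/6 = 37/6.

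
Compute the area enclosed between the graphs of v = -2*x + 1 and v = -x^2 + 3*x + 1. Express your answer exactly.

125/6

Set the curves equal: -2*x + 1 = -x^2 + 3*x + 1, so x^2 - 5*x = 0, which factors as x*(x - 5) = 0. The curves meet at x = 0, 5.
On [0, 5], v = -x^2 + 3*x + 1 is on top; that piece has area ∫[0,5] (-(x^2 - 5*x)) dx = 125/6.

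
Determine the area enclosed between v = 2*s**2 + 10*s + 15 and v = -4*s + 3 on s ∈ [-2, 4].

638/3

The difference (2*s**2 + 10*s + 15) - (-4*s + 3) = 2*s**2 + 14*s + 12 changes sign at s = -1 inside [-2, 4], so split the integral there.
∫[-2,-1] (2*s**2 + 14*s + 12) ds = -13/3; the area of that piece is 13/3.
∫[-1,4] (2*s**2 + 14*s + 12) ds = 625/3.
Total area = 13/3 + 625/3 = 638/3.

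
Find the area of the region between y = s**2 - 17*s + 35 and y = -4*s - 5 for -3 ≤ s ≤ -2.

473/6

On [-3, -2], (s**2 - 17*s + 35) - (-4*s - 5) = s**2 - 13*s + 40 is ≥ 0 throughout, so the area is a single integral of |s**2 - 13*s + 40|.
∫[-3,-2] (s**2 - 13*s + 40) ds = 473/6.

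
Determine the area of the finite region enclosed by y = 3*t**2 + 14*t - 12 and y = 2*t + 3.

108

Set the curves equal: 3*t**2 + 14*t - 12 = 2*t + 3, so 3*t**2 + 12*t - 15 = 0, which factors as 3*(t - 1)*(t + 5) = 0. The curves meet at t = -5, 1.
On [-5, 1], y = 2*t + 3 is on top; that piece has area ∫[-5,1] (-(3*t**2 + 12*t - 15)) dt = 108.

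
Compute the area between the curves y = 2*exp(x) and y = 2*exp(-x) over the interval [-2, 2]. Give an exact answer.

-8 + 4*exp(-2) + 4*exp(2)

The difference (2*exp(x)) - (2*exp(-x)) = 2*exp(x) - 2*exp(-x) changes sign at x = 0 inside [-2, 2], so split the integral there.
∫[-2,0] (2*exp(x) - 2*exp(-x)) dx = -2*exp(2) - 2*exp(-2) + 4; the area of that piece is -4 + 2*exp(-2) + 2*exp(2).
∫[0,2] (2*exp(x) - 2*exp(-x)) dx = -4 + 2*exp(-2) + 2*exp(2).
Total area = (-4 + 2*exp(-2) + 2*exp(2)) + (-4 + 2*exp(-2) + 2*exp(2)) = -8 + 4*exp(-2) + 4*exp(2).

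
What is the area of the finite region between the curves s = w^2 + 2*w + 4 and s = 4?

Both boundary curves give s as a function of w, so integrate with respect to w. Setting them equal: w^2 + 2*w = 0, i.e. w*(w + 2) = 0, so they meet at w = -2, 0.
For w in [-2, 0], s = w^2 + 2*w + 4 is on the left; area = ∫[-2,0] (-(w^2 + 2*w)) dw = 4/3.

4/3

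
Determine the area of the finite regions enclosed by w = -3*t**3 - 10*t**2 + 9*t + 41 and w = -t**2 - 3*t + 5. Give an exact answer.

393/4

Set the curves equal: -3*t**3 - 10*t**2 + 9*t + 41 = -t**2 - 3*t + 5, so -3*t**3 - 9*t**2 + 12*t + 36 = 0, which factors as -3*(t - 2)*(t + 2)*(t + 3) = 0. The curves meet at t = -3, -2, 2.
On [-3, -2], w = -t**2 - 3*t + 5 is on top; that piece has area ∫[-3,-2] (-(-3*t**3 - 9*t**2 + 12*t + 36)) dt = 9/4.
On [-2, 2], w = -3*t**3 - 10*t**2 + 9*t + 41 is on top; that piece has area ∫[-2,2] (-3*t**3 - 9*t**2 + 12*t + 36) dt = 96.
Total enclosed area = 9/4 + 96 = 393/4.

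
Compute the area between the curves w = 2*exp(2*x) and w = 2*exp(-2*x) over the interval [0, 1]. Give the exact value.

-2 + exp(-2) + exp(2)

On [0, 1], (2*exp(2*x)) - (2*exp(-2*x)) = 2*exp(2*x) - 2*exp(-2*x) is ≥ 0 throughout, so the area is a single integral of |2*exp(2*x) - 2*exp(-2*x)|.
∫[0,1] (2*exp(2*x) - 2*exp(-2*x)) dx = -2 + exp(-2) + exp(2).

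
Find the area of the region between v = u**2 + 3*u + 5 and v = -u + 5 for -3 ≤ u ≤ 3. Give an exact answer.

The difference (u**2 + 3*u + 5) - (-u + 5) = u**2 + 4*u changes sign at u = 0 inside [-3, 3], so split the integral there.
∫[-3,0] (u**2 + 4*u) du = -9; the area of that piece is 9.
∫[0,3] (u**2 + 4*u) du = 27.
Total area = 9 + 27 = 36.

36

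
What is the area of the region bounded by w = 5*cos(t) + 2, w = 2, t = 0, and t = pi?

10

The difference (5*cos(t) + 2) - (2) = 5*cos(t) changes sign at t = pi/2 inside [0, pi], so split the integral there.
∫[0,pi/2] (5*cos(t)) dt = 5.
∫[pi/2,pi] (5*cos(t)) dt = -5; the area of that piece is 5.
Total area = 5 + 5 = 10.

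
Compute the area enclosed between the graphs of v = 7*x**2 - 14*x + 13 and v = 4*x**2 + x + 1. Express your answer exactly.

Set the curves equal: 7*x**2 - 14*x + 13 = 4*x**2 + x + 1, so 3*x**2 - 15*x + 12 = 0, which factors as 3*(x - 4)*(x - 1) = 0. The curves meet at x = 1, 4.
On [1, 4], v = 4*x**2 + x + 1 is on top; that piece has area ∫[1,4] (-(3*x**2 - 15*x + 12)) dx = 27/2.

27/2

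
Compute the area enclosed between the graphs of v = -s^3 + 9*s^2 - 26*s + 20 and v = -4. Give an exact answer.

Set the curves equal: -s^3 + 9*s^2 - 26*s + 20 = -4, so -s^3 + 9*s^2 - 26*s + 24 = 0, which factors as -(s - 4)*(s - 3)*(s - 2) = 0. The curves meet at s = 2, 3, 4.
On [2, 3], v = -4 is on top; that piece has area ∫[2,3] (-(-s^3 + 9*s^2 - 26*s + 24)) ds = 1/4.
On [3, 4], v = -s^3 + 9*s^2 - 26*s + 20 is on top; that piece has area ∫[3,4] (-s^3 + 9*s^2 - 26*s + 24) ds = 1/4.
Total enclosed area = 1/4 + 1/4 = 1/2.

1/2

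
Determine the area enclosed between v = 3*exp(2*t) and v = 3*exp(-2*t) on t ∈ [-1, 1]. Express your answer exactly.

-6 + 3*exp(-2) + 3*exp(2)

The difference (3*exp(2*t)) - (3*exp(-2*t)) = 3*exp(2*t) - 3*exp(-2*t) changes sign at t = 0 inside [-1, 1], so split the integral there.
∫[-1,0] (3*exp(2*t) - 3*exp(-2*t)) dt = -3*exp(2)/2 - 3*exp(-2)/2 + 3; the area of that piece is -3 + 3*exp(-2)/2 + 3*exp(2)/2.
∫[0,1] (3*exp(2*t) - 3*exp(-2*t)) dt = -3 + 3*exp(-2)/2 + 3*exp(2)/2.
Total area = (-3 + 3*exp(-2)/2 + 3*exp(2)/2) + (-3 + 3*exp(-2)/2 + 3*exp(2)/2) = -6 + 3*exp(-2) + 3*exp(2).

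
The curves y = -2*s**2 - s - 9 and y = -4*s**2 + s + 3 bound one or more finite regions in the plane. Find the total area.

Set the curves equal: -2*s**2 - s - 9 = -4*s**2 + s + 3, so 2*s**2 - 2*s - 12 = 0, which factors as 2*(s - 3)*(s + 2) = 0. The curves meet at s = -2, 3.
On [-2, 3], y = -4*s**2 + s + 3 is on top; that piece has area ∫[-2,3] (-(2*s**2 - 2*s - 12)) ds = 125/3.

125/3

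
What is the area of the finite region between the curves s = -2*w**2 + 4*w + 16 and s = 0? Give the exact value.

72

Both boundary curves give s as a function of w, so integrate with respect to w. Setting them equal: -2*w**2 + 4*w + 16 = 0, i.e. -2*(w - 4)*(w + 2) = 0, so they meet at w = -2, 4.
For w in [-2, 4], s = -2*w**2 + 4*w + 16 is on the right; area = ∫[-2,4] (-2*w**2 + 4*w + 16) dw = 72.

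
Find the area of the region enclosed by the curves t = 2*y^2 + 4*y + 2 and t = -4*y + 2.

Both boundary curves give t as a function of y, so integrate with respect to y. Setting them equal: 2*y^2 + 8*y = 0, i.e. 2*y*(y + 4) = 0, so they meet at y = -4, 0.
For y in [-4, 0], t = 2*y^2 + 4*y + 2 is on the left; area = ∫[-4,0] (-(2*y^2 + 8*y)) dy = 64/3.

64/3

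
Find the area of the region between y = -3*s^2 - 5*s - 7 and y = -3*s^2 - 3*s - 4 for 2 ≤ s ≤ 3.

On [2, 3], (-3*s^2 - 5*s - 7) - (-3*s^2 - 3*s - 4) = -2*s - 3 is ≤ 0 throughout, so the area is a single integral of |-2*s - 3|.
∫[2,3] (-2*s - 3) ds = -8; the area of that piece is 8.

8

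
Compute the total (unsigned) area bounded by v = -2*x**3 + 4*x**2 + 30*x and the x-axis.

The curve meets the x-axis where -2*x**3 + 4*x**2 + 30*x = 0, i.e. -2*x*(x - 5)*(x + 3) = 0, at x = -3, 0, 5.
On [-3, 0] the curve lies below the axis; ∫[-3,0] (-2*x**3 + 4*x**2 + 30*x) dx = -117/2, giving area 117/2.
On [0, 5] the curve lies above the axis; ∫[0,5] (-2*x**3 + 4*x**2 + 30*x) dx = 1375/6, giving area 1375/6.
Total area = 117/2 + 1375/6 = 863/3.

863/3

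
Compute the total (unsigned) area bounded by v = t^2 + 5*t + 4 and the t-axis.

The curve meets the t-axis where t^2 + 5*t + 4 = 0, i.e. (t + 1)*(t + 4) = 0, at t = -4, -1.
On [-4, -1] the curve lies below the axis; ∫[-4,-1] (t^2 + 5*t + 4) dt = -9/2, giving area 9/2.

9/2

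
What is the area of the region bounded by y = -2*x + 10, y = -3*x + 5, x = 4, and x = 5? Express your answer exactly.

19/2

On [4, 5], (-2*x + 10) - (-3*x + 5) = x + 5 is ≥ 0 throughout, so the area is a single integral of |x + 5|.
∫[4,5] (x + 5) dx = 19/2.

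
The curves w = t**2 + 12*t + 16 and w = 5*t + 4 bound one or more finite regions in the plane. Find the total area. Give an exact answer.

Set the curves equal: t**2 + 12*t + 16 = 5*t + 4, so t**2 + 7*t + 12 = 0, which factors as (t + 3)*(t + 4) = 0. The curves meet at t = -4, -3.
On [-4, -3], w = 5*t + 4 is on top; that piece has area ∫[-4,-3] (-(t**2 + 7*t + 12)) dt = 1/6.

1/6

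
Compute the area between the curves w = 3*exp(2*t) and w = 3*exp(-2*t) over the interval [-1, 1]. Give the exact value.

-6 + 3*exp(-2) + 3*exp(2)

The difference (3*exp(2*t)) - (3*exp(-2*t)) = 3*exp(2*t) - 3*exp(-2*t) changes sign at t = 0 inside [-1, 1], so split the integral there.
∫[-1,0] (3*exp(2*t) - 3*exp(-2*t)) dt = -3*exp(2)/2 - 3*exp(-2)/2 + 3; the area of that piece is -3 + 3*exp(-2)/2 + 3*exp(2)/2.
∫[0,1] (3*exp(2*t) - 3*exp(-2*t)) dt = -3 + 3*exp(-2)/2 + 3*exp(2)/2.
Total area = (-3 + 3*exp(-2)/2 + 3*exp(2)/2) + (-3 + 3*exp(-2)/2 + 3*exp(2)/2) = -6 + 3*exp(-2) + 3*exp(2).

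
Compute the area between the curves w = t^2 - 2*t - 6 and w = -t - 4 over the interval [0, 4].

12

The difference (t^2 - 2*t - 6) - (-t - 4) = t^2 - t - 2 changes sign at t = 2 inside [0, 4], so split the integral there.
∫[0,2] (t^2 - t - 2) dt = -10/3; the area of that piece is 10/3.
∫[2,4] (t^2 - t - 2) dt = 26/3.
Total area = 10/3 + 26/3 = 12.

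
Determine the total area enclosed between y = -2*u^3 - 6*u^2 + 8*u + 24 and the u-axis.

131/2

The curve meets the u-axis where -2*u^3 - 6*u^2 + 8*u + 24 = 0, i.e. -2*(u - 2)*(u + 2)*(u + 3) = 0, at u = -3, -2, 2.
On [-3, -2] the curve lies below the axis; ∫[-3,-2] (-2*u^3 - 6*u^2 + 8*u + 24) du = -3/2, giving area 3/2.
On [-2, 2] the curve lies above the axis; ∫[-2,2] (-2*u^3 - 6*u^2 + 8*u + 24) du = 64, giving area 64.
Total area = 3/2 + 64 = 131/2.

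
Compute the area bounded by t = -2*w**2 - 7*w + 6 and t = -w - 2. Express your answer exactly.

Both boundary curves give t as a function of w, so integrate with respect to w. Setting them equal: -2*w**2 - 6*w + 8 = 0, i.e. -2*(w - 1)*(w + 4) = 0, so they meet at w = -4, 1.
For w in [-4, 1], t = -2*w**2 - 7*w + 6 is on the right; area = ∫[-4,1] (-2*w**2 - 6*w + 8) dw = 125/3.

125/3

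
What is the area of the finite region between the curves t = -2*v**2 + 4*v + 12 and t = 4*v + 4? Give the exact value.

64/3

Both boundary curves give t as a function of v, so integrate with respect to v. Setting them equal: -2*v**2 + 8 = 0, i.e. -2*(v - 2)*(v + 2) = 0, so they meet at v = -2, 2.
For v in [-2, 2], t = -2*v**2 + 4*v + 12 is on the right; area = ∫[-2,2] (-2*v**2 + 8) dv = 64/3.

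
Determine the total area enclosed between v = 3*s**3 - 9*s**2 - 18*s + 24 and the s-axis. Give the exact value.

The curve meets the s-axis where 3*s**3 - 9*s**2 - 18*s + 24 = 0, i.e. 3*(s - 4)*(s - 1)*(s + 2) = 0, at s = -2, 1, 4.
On [-2, 1] the curve lies above the axis; ∫[-2,1] (3*s**3 - 9*s**2 - 18*s + 24) ds = 243/4, giving area 243/4.
On [1, 4] the curve lies below the axis; ∫[1,4] (3*s**3 - 9*s**2 - 18*s + 24) ds = -243/4, giving area 243/4.
Total area = 243/4 + 243/4 = 243/2.

243/2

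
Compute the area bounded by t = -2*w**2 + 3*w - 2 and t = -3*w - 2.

9

Both boundary curves give t as a function of w, so integrate with respect to w. Setting them equal: -2*w**2 + 6*w = 0, i.e. -2*w*(w - 3) = 0, so they meet at w = 0, 3.
For w in [0, 3], t = -2*w**2 + 3*w - 2 is on the right; area = ∫[0,3] (-2*w**2 + 6*w) dw = 9.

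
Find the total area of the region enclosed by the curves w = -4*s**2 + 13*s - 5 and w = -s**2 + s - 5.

Set the curves equal: -4*s**2 + 13*s - 5 = -s**2 + s - 5, so -3*s**2 + 12*s = 0, which factors as -3*s*(s - 4) = 0. The curves meet at s = 0, 4.
On [0, 4], w = -4*s**2 + 13*s - 5 is on top; that piece has area ∫[0,4] (-3*s**2 + 12*s) ds = 32.

32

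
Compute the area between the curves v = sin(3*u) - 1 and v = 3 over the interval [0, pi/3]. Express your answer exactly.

On [0, pi/3], (sin(3*u) - 1) - (3) = sin(3*u) - 4 is ≤ 0 throughout, so the area is a single integral of |sin(3*u) - 4|.
∫[0,pi/3] (sin(3*u) - 4) du = 2/3 - 4*pi/3; the area of that piece is -2/3 + 4*pi/3.

-2/3 + 4*pi/3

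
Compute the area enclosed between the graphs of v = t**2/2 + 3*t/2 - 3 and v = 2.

343/12

Set the curves equal: t**2/2 + 3*t/2 - 3 = 2, so t**2/2 + 3*t/2 - 5 = 0, which factors as (t - 2)*(t + 5)/2 = 0. The curves meet at t = -5, 2.
On [-5, 2], v = 2 is on top; that piece has area ∫[-5,2] (-(t**2/2 + 3*t/2 - 5)) dt = 343/12.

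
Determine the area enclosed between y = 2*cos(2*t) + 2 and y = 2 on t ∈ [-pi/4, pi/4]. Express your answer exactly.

2

On [-pi/4, pi/4], (2*cos(2*t) + 2) - (2) = 2*cos(2*t) is ≥ 0 throughout, so the area is a single integral of |2*cos(2*t)|.
∫[-pi/4,pi/4] (2*cos(2*t)) dt = 2.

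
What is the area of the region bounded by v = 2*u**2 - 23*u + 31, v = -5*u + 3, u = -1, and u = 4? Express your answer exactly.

The difference (2*u**2 - 23*u + 31) - (-5*u + 3) = 2*u**2 - 18*u + 28 changes sign at u = 2 inside [-1, 4], so split the integral there.
∫[-1,2] (2*u**2 - 18*u + 28) du = 63.
∫[2,4] (2*u**2 - 18*u + 28) du = -44/3; the area of that piece is 44/3.
Total area = 63 + 44/3 = 233/3.

233/3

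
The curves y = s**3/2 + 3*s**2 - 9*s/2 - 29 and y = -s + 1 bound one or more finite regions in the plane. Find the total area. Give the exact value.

517/4

Set the curves equal: s**3/2 + 3*s**2 - 9*s/2 - 29 = -s + 1, so s**3/2 + 3*s**2 - 7*s/2 - 30 = 0, which factors as (s - 3)*(s + 4)*(s + 5)/2 = 0. The curves meet at s = -5, -4, 3.
On [-5, -4], y = s**3/2 + 3*s**2 - 9*s/2 - 29 is on top; that piece has area ∫[-5,-4] (s**3/2 + 3*s**2 - 7*s/2 - 30) ds = 5/8.
On [-4, 3], y = -s + 1 is on top; that piece has area ∫[-4,3] (-(s**3/2 + 3*s**2 - 7*s/2 - 30)) ds = 1029/8.
Total enclosed area = 5/8 + 1029/8 = 517/4.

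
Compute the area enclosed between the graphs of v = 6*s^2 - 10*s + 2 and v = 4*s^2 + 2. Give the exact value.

Set the curves equal: 6*s^2 - 10*s + 2 = 4*s^2 + 2, so 2*s^2 - 10*s = 0, which factors as 2*s*(s - 5) = 0. The curves meet at s = 0, 5.
On [0, 5], v = 4*s^2 + 2 is on top; that piece has area ∫[0,5] (-(2*s^2 - 10*s)) ds = 125/3.

125/3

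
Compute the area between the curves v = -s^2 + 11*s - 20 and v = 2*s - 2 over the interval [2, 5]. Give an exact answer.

31/6

The difference (-s^2 + 11*s - 20) - (2*s - 2) = -s^2 + 9*s - 18 changes sign at s = 3 inside [2, 5], so split the integral there.
∫[2,3] (-s^2 + 9*s - 18) ds = -11/6; the area of that piece is 11/6.
∫[3,5] (-s^2 + 9*s - 18) ds = 10/3.
Total area = 11/6 + 10/3 = 31/6.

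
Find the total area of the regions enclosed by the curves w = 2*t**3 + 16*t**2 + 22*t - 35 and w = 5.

443/3

Set the curves equal: 2*t**3 + 16*t**2 + 22*t - 35 = 5, so 2*t**3 + 16*t**2 + 22*t - 40 = 0, which factors as 2*(t - 1)*(t + 4)*(t + 5) = 0. The curves meet at t = -5, -4, 1.
On [-5, -4], w = 2*t**3 + 16*t**2 + 22*t - 35 is on top; that piece has area ∫[-5,-4] (2*t**3 + 16*t**2 + 22*t - 40) dt = 11/6.
On [-4, 1], w = 5 is on top; that piece has area ∫[-4,1] (-(2*t**3 + 16*t**2 + 22*t - 40)) dt = 875/6.
Total enclosed area = 11/6 + 875/6 = 443/3.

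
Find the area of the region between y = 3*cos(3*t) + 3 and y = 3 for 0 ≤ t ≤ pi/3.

2

The difference (3*cos(3*t) + 3) - (3) = 3*cos(3*t) changes sign at t = pi/6 inside [0, pi/3], so split the integral there.
∫[0,pi/6] (3*cos(3*t)) dt = 1.
∫[pi/6,pi/3] (3*cos(3*t)) dt = -1; the area of that piece is 1.
Total area = 1 + 1 = 2.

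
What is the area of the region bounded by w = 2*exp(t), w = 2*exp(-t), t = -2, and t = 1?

The difference (2*exp(t)) - (2*exp(-t)) = 2*exp(t) - 2*exp(-t) changes sign at t = 0 inside [-2, 1], so split the integral there.
∫[-2,0] (2*exp(t) - 2*exp(-t)) dt = -2*exp(2) - 2*exp(-2) + 4; the area of that piece is -4 + 2*exp(-2) + 2*exp(2).
∫[0,1] (2*exp(t) - 2*exp(-t)) dt = -4 + 2*exp(-1) + 2*exp(1).
Total area = (-4 + 2*exp(-2) + 2*exp(2)) + (-4 + 2*exp(-1) + 2*exp(1)) = -8 + 2*exp(-2) + 2*exp(-1) + 2*exp(1) + 2*exp(2).

-8 + 2*exp(-2) + 2*exp(-1) + 2*exp(1) + 2*exp(2)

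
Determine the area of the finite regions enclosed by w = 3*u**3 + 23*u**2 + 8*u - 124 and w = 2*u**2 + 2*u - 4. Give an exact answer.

1741/4

Set the curves equal: 3*u**3 + 23*u**2 + 8*u - 124 = 2*u**2 + 2*u - 4, so 3*u**3 + 21*u**2 + 6*u - 120 = 0, which factors as 3*(u - 2)*(u + 4)*(u + 5) = 0. The curves meet at u = -5, -4, 2.
On [-5, -4], w = 3*u**3 + 23*u**2 + 8*u - 124 is on top; that piece has area ∫[-5,-4] (3*u**3 + 21*u**2 + 6*u - 120) du = 13/4.
On [-4, 2], w = 2*u**2 + 2*u - 4 is on top; that piece has area ∫[-4,2] (-(3*u**3 + 21*u**2 + 6*u - 120)) du = 432.
Total enclosed area = 13/4 + 432 = 1741/4.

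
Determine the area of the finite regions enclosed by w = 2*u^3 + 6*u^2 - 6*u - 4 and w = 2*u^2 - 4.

71/3

Set the curves equal: 2*u^3 + 6*u^2 - 6*u - 4 = 2*u^2 - 4, so 2*u^3 + 4*u^2 - 6*u = 0, which factors as 2*u*(u - 1)*(u + 3) = 0. The curves meet at u = -3, 0, 1.
On [-3, 0], w = 2*u^3 + 6*u^2 - 6*u - 4 is on top; that piece has area ∫[-3,0] (2*u^3 + 4*u^2 - 6*u) du = 45/2.
On [0, 1], w = 2*u^2 - 4 is on top; that piece has area ∫[0,1] (-(2*u^3 + 4*u^2 - 6*u)) du = 7/6.
Total enclosed area = 45/2 + 7/6 = 71/3.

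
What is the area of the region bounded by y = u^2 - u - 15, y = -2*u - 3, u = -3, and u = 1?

On [-3, 1], (u^2 - u - 15) - (-2*u - 3) = u^2 + u - 12 is ≤ 0 throughout, so the area is a single integral of |u^2 + u - 12|.
∫[-3,1] (u^2 + u - 12) du = -128/3; the area of that piece is 128/3.

128/3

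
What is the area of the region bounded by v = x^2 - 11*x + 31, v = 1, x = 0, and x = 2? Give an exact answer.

122/3

On [0, 2], (x^2 - 11*x + 31) - (1) = x^2 - 11*x + 30 is ≥ 0 throughout, so the area is a single integral of |x^2 - 11*x + 30|.
∫[0,2] (x^2 - 11*x + 30) dx = 122/3.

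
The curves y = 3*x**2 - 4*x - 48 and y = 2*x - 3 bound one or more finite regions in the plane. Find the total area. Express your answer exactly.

256

Set the curves equal: 3*x**2 - 4*x - 48 = 2*x - 3, so 3*x**2 - 6*x - 45 = 0, which factors as 3*(x - 5)*(x + 3) = 0. The curves meet at x = -3, 5.
On [-3, 5], y = 2*x - 3 is on top; that piece has area ∫[-3,5] (-(3*x**2 - 6*x - 45)) dx = 256.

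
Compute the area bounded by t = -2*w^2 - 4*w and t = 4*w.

Both boundary curves give t as a function of w, so integrate with respect to w. Setting them equal: -2*w^2 - 8*w = 0, i.e. -2*w*(w + 4) = 0, so they meet at w = -4, 0.
For w in [-4, 0], t = -2*w^2 - 4*w is on the right; area = ∫[-4,0] (-2*w^2 - 8*w) dw = 64/3.

64/3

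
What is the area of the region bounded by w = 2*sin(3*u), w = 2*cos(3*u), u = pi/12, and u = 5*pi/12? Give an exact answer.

4*sqrt(2)/3

On [pi/12, 5*pi/12], (2*sin(3*u)) - (2*cos(3*u)) = 2*sin(3*u) - 2*cos(3*u) is ≥ 0 throughout, so the area is a single integral of |2*sin(3*u) - 2*cos(3*u)|.
∫[pi/12,5*pi/12] (2*sin(3*u) - 2*cos(3*u)) du = 4*sqrt(2)/3.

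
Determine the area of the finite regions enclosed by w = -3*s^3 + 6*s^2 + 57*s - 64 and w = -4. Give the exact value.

Set the curves equal: -3*s^3 + 6*s^2 + 57*s - 64 = -4, so -3*s^3 + 6*s^2 + 57*s - 60 = 0, which factors as -3*(s - 5)*(s - 1)*(s + 4) = 0. The curves meet at s = -4, 1, 5.
On [-4, 1], w = -4 is on top; that piece has area ∫[-4,1] (-(-3*s^3 + 6*s^2 + 57*s - 60)) ds = 1625/4.
On [1, 5], w = -3*s^3 + 6*s^2 + 57*s - 64 is on top; that piece has area ∫[1,5] (-3*s^3 + 6*s^2 + 57*s - 60) ds = 224.
Total enclosed area = 1625/4 + 224 = 2521/4.

2521/4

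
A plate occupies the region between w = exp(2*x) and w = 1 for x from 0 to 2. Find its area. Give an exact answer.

-5/2 + exp(4)/2

On [0, 2], (exp(2*x)) - (1) = exp(2*x) - 1 is ≥ 0 throughout, so the area is a single integral of |exp(2*x) - 1|.
∫[0,2] (exp(2*x) - 1) dx = -5/2 + exp(4)/2.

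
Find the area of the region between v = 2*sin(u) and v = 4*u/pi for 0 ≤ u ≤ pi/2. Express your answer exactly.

On [0, pi/2], (2*sin(u)) - (4*u/pi) = -4*u/pi + 2*sin(u) is ≥ 0 throughout, so the area is a single integral of |-4*u/pi + 2*sin(u)|.
∫[0,pi/2] (-4*u/pi + 2*sin(u)) du = 2 - pi/2.

2 - pi/2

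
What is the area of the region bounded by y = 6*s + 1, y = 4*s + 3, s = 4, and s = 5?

On [4, 5], (6*s + 1) - (4*s + 3) = 2*s - 2 is ≥ 0 throughout, so the area is a single integral of |2*s - 2|.
∫[4,5] (2*s - 2) ds = 7.

7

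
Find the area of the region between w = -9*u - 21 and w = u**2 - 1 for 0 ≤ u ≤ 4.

520/3

On [0, 4], (-9*u - 21) - (u**2 - 1) = -u**2 - 9*u - 20 is ≤ 0 throughout, so the area is a single integral of |-u**2 - 9*u - 20|.
∫[0,4] (-u**2 - 9*u - 20) du = -520/3; the area of that piece is 520/3.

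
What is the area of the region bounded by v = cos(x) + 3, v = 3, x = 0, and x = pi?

2

The difference (cos(x) + 3) - (3) = cos(x) changes sign at x = pi/2 inside [0, pi], so split the integral there.
∫[0,pi/2] (cos(x)) dx = 1.
∫[pi/2,pi] (cos(x)) dx = -1; the area of that piece is 1.
Total area = 1 + 1 = 2.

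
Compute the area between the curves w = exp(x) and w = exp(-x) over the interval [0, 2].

On [0, 2], (exp(x)) - (exp(-x)) = exp(x) - exp(-x) is ≥ 0 throughout, so the area is a single integral of |exp(x) - exp(-x)|.
∫[0,2] (exp(x) - exp(-x)) dx = -2 + exp(-2) + exp(2).

-2 + exp(-2) + exp(2)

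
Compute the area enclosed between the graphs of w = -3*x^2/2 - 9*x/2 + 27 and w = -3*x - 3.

729/4

Set the curves equal: -3*x^2/2 - 9*x/2 + 27 = -3*x - 3, so -3*x^2/2 - 3*x/2 + 30 = 0, which factors as -3*(x - 4)*(x + 5)/2 = 0. The curves meet at x = -5, 4.
On [-5, 4], w = -3*x^2/2 - 9*x/2 + 27 is on top; that piece has area ∫[-5,4] (-3*x^2/2 - 3*x/2 + 30) dx = 729/4.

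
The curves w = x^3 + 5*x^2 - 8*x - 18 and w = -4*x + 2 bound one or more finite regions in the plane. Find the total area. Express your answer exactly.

Set the curves equal: x^3 + 5*x^2 - 8*x - 18 = -4*x + 2, so x^3 + 5*x^2 - 4*x - 20 = 0, which factors as (x - 2)*(x + 2)*(x + 5) = 0. The curves meet at x = -5, -2, 2.
On [-5, -2], w = x^3 + 5*x^2 - 8*x - 18 is on top; that piece has area ∫[-5,-2] (x^3 + 5*x^2 - 4*x - 20) dx = 99/4.
On [-2, 2], w = -4*x + 2 is on top; that piece has area ∫[-2,2] (-(x^3 + 5*x^2 - 4*x - 20)) dx = 160/3.
Total enclosed area = 99/4 + 160/3 = 937/12.

937/12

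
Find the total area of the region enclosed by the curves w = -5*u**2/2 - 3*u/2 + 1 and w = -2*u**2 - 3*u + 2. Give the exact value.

Set the curves equal: -5*u**2/2 - 3*u/2 + 1 = -2*u**2 - 3*u + 2, so -u**2/2 + 3*u/2 - 1 = 0, which factors as -(u - 2)*(u - 1)/2 = 0. The curves meet at u = 1, 2.
On [1, 2], w = -5*u**2/2 - 3*u/2 + 1 is on top; that piece has area ∫[1,2] (-u**2/2 + 3*u/2 - 1) du = 1/12.

1/12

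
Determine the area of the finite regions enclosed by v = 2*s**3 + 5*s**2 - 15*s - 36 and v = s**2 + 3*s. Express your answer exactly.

443/3

Set the curves equal: 2*s**3 + 5*s**2 - 15*s - 36 = s**2 + 3*s, so 2*s**3 + 4*s**2 - 18*s - 36 = 0, which factors as 2*(s - 3)*(s + 2)*(s + 3) = 0. The curves meet at s = -3, -2, 3.
On [-3, -2], v = 2*s**3 + 5*s**2 - 15*s - 36 is on top; that piece has area ∫[-3,-2] (2*s**3 + 4*s**2 - 18*s - 36) ds = 11/6.
On [-2, 3], v = s**2 + 3*s is on top; that piece has area ∫[-2,3] (-(2*s**3 + 4*s**2 - 18*s - 36)) ds = 875/6.
Total enclosed area = 11/6 + 875/6 = 443/3.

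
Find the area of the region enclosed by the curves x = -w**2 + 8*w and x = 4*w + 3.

Both boundary curves give x as a function of w, so integrate with respect to w. Setting them equal: -w**2 + 4*w - 3 = 0, i.e. -(w - 3)*(w - 1) = 0, so they meet at w = 1, 3.
For w in [1, 3], x = -w**2 + 8*w is on the right; area = ∫[1,3] (-w**2 + 4*w - 3) dw = 4/3.

4/3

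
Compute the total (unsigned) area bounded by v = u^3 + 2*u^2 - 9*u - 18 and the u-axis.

The curve meets the u-axis where u^3 + 2*u^2 - 9*u - 18 = 0, i.e. (u - 3)*(u + 2)*(u + 3) = 0, at u = -3, -2, 3.
On [-3, -2] the curve lies above the axis; ∫[-3,-2] (u^3 + 2*u^2 - 9*u - 18) du = 11/12, giving area 11/12.
On [-2, 3] the curve lies below the axis; ∫[-2,3] (u^3 + 2*u^2 - 9*u - 18) du = -875/12, giving area 875/12.
Total area = 11/12 + 875/12 = 443/6.

443/6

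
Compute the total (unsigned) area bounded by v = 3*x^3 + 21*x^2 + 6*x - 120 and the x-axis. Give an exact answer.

The curve meets the x-axis where 3*x^3 + 21*x^2 + 6*x - 120 = 0, i.e. 3*(x - 2)*(x + 4)*(x + 5) = 0, at x = -5, -4, 2.
On [-5, -4] the curve lies above the axis; ∫[-5,-4] (3*x^3 + 21*x^2 + 6*x - 120) dx = 13/4, giving area 13/4.
On [-4, 2] the curve lies below the axis; ∫[-4,2] (3*x^3 + 21*x^2 + 6*x - 120) dx = -432, giving area 432.
Total area = 13/4 + 432 = 1741/4.

1741/4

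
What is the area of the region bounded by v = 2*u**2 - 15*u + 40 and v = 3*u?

1/3

Set the curves equal: 2*u**2 - 15*u + 40 = 3*u, so 2*u**2 - 18*u + 40 = 0, which factors as 2*(u - 5)*(u - 4) = 0. The curves meet at u = 4, 5.
On [4, 5], v = 3*u is on top; that piece has area ∫[4,5] (-(2*u**2 - 18*u + 40)) du = 1/3.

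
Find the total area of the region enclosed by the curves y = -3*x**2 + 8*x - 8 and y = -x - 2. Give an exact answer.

1/2

Set the curves equal: -3*x**2 + 8*x - 8 = -x - 2, so -3*x**2 + 9*x - 6 = 0, which factors as -3*(x - 2)*(x - 1) = 0. The curves meet at x = 1, 2.
On [1, 2], y = -3*x**2 + 8*x - 8 is on top; that piece has area ∫[1,2] (-3*x**2 + 9*x - 6) dx = 1/2.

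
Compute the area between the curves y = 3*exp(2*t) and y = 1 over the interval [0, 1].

On [0, 1], (3*exp(2*t)) - (1) = 3*exp(2*t) - 1 is ≥ 0 throughout, so the area is a single integral of |3*exp(2*t) - 1|.
∫[0,1] (3*exp(2*t) - 1) dt = -5/2 + 3*exp(2)/2.

-5/2 + 3*exp(2)/2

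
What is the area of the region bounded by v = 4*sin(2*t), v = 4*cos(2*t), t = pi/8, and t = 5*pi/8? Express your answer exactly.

On [pi/8, 5*pi/8], (4*sin(2*t)) - (4*cos(2*t)) = 4*sin(2*t) - 4*cos(2*t) is ≥ 0 throughout, so the area is a single integral of |4*sin(2*t) - 4*cos(2*t)|.
∫[pi/8,5*pi/8] (4*sin(2*t) - 4*cos(2*t)) dt = 4*sqrt(2).

4*sqrt(2)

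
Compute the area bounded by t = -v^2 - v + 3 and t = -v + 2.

Both boundary curves give t as a function of v, so integrate with respect to v. Setting them equal: -v^2 + 1 = 0, i.e. -(v - 1)*(v + 1) = 0, so they meet at v = -1, 1.
For v in [-1, 1], t = -v^2 - v + 3 is on the right; area = ∫[-1,1] (-v^2 + 1) dv = 4/3.

4/3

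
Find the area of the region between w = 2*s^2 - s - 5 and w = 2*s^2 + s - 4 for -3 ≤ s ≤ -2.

On [-3, -2], (2*s^2 - s - 5) - (2*s^2 + s - 4) = -2*s - 1 is ≥ 0 throughout, so the area is a single integral of |-2*s - 1|.
∫[-3,-2] (-2*s - 1) ds = 4.

4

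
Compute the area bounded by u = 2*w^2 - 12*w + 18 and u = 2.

8/3

Both boundary curves give u as a function of w, so integrate with respect to w. Setting them equal: 2*w^2 - 12*w + 16 = 0, i.e. 2*(w - 4)*(w - 2) = 0, so they meet at w = 2, 4.
For w in [2, 4], u = 2*w^2 - 12*w + 18 is on the left; area = ∫[2,4] (-(2*w^2 - 12*w + 16)) dw = 8/3.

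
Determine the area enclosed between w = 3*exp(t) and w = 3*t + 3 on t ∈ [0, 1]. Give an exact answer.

-15/2 + 3*exp(1)

On [0, 1], (3*exp(t)) - (3*t + 3) = -3*t + 3*exp(t) - 3 is ≥ 0 throughout, so the area is a single integral of |-3*t + 3*exp(t) - 3|.
∫[0,1] (-3*t + 3*exp(t) - 3) dt = -15/2 + 3*exp(1).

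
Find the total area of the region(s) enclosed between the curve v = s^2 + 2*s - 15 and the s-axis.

The curve meets the s-axis where s^2 + 2*s - 15 = 0, i.e. (s - 3)*(s + 5) = 0, at s = -5, 3.
On [-5, 3] the curve lies below the axis; ∫[-5,3] (s^2 + 2*s - 15) ds = -256/3, giving area 256/3.

256/3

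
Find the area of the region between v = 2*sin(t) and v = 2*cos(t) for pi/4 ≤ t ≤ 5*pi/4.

4*sqrt(2)

On [pi/4, 5*pi/4], (2*sin(t)) - (2*cos(t)) = 2*sin(t) - 2*cos(t) is ≥ 0 throughout, so the area is a single integral of |2*sin(t) - 2*cos(t)|.
∫[pi/4,5*pi/4] (2*sin(t) - 2*cos(t)) dt = 4*sqrt(2).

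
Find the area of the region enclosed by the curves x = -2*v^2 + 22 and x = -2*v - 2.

343/3

Both boundary curves give x as a function of v, so integrate with respect to v. Setting them equal: -2*v^2 + 2*v + 24 = 0, i.e. -2*(v - 4)*(v + 3) = 0, so they meet at v = -3, 4.
For v in [-3, 4], x = -2*v^2 + 22 is on the right; area = ∫[-3,4] (-2*v^2 + 2*v + 24) dv = 343/3.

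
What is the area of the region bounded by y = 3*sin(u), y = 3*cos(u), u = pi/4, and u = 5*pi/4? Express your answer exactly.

On [pi/4, 5*pi/4], (3*sin(u)) - (3*cos(u)) = 3*sin(u) - 3*cos(u) is ≥ 0 throughout, so the area is a single integral of |3*sin(u) - 3*cos(u)|.
∫[pi/4,5*pi/4] (3*sin(u) - 3*cos(u)) du = 6*sqrt(2).

6*sqrt(2)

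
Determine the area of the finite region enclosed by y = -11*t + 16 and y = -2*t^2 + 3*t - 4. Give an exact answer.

9

Set the curves equal: -11*t + 16 = -2*t^2 + 3*t - 4, so 2*t^2 - 14*t + 20 = 0, which factors as 2*(t - 5)*(t - 2) = 0. The curves meet at t = 2, 5.
On [2, 5], y = -2*t^2 + 3*t - 4 is on top; that piece has area ∫[2,5] (-(2*t^2 - 14*t + 20)) dt = 9.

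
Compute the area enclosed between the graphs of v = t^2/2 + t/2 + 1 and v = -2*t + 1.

125/12

Set the curves equal: t^2/2 + t/2 + 1 = -2*t + 1, so t^2/2 + 5*t/2 = 0, which factors as t*(t + 5)/2 = 0. The curves meet at t = -5, 0.
On [-5, 0], v = -2*t + 1 is on top; that piece has area ∫[-5,0] (-(t^2/2 + 5*t/2)) dt = 125/12.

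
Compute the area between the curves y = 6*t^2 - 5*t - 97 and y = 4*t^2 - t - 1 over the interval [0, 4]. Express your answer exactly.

On [0, 4], (6*t^2 - 5*t - 97) - (4*t^2 - t - 1) = 2*t^2 - 4*t - 96 is ≤ 0 throughout, so the area is a single integral of |2*t^2 - 4*t - 96|.
∫[0,4] (2*t^2 - 4*t - 96) dt = -1120/3; the area of that piece is 1120/3.

1120/3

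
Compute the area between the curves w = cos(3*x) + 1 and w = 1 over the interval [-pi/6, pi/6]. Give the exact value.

On [-pi/6, pi/6], (cos(3*x) + 1) - (1) = cos(3*x) is ≥ 0 throughout, so the area is a single integral of |cos(3*x)|.
∫[-pi/6,pi/6] (cos(3*x)) dx = 2/3.

2/3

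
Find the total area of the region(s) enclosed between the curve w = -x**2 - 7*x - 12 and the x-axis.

1/6

The curve meets the x-axis where -x**2 - 7*x - 12 = 0, i.e. -(x + 3)*(x + 4) = 0, at x = -4, -3.
On [-4, -3] the curve lies above the axis; ∫[-4,-3] (-x**2 - 7*x - 12) dx = 1/6, giving area 1/6.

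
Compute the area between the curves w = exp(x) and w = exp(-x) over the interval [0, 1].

-2 + exp(-1) + exp(1)

On [0, 1], (exp(x)) - (exp(-x)) = exp(x) - exp(-x) is ≥ 0 throughout, so the area is a single integral of |exp(x) - exp(-x)|.
∫[0,1] (exp(x) - exp(-x)) dx = -2 + exp(-1) + exp(1).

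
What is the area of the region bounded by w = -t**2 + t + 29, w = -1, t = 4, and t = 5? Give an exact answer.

On [4, 5], (-t**2 + t + 29) - (-1) = -t**2 + t + 30 is ≥ 0 throughout, so the area is a single integral of |-t**2 + t + 30|.
∫[4,5] (-t**2 + t + 30) dt = 85/6.

85/6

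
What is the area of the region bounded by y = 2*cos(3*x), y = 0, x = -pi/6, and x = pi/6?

On [-pi/6, pi/6], (2*cos(3*x)) - (0) = 2*cos(3*x) is ≥ 0 throughout, so the area is a single integral of |2*cos(3*x)|.
∫[-pi/6,pi/6] (2*cos(3*x)) dx = 4/3.

4/3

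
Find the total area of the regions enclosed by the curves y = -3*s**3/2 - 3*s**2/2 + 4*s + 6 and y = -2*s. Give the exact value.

Set the curves equal: -3*s**3/2 - 3*s**2/2 + 4*s + 6 = -2*s, so -3*s**3/2 - 3*s**2/2 + 6*s + 6 = 0, which factors as -3*(s - 2)*(s + 1)*(s + 2)/2 = 0. The curves meet at s = -2, -1, 2.
On [-2, -1], y = -2*s is on top; that piece has area ∫[-2,-1] (-(-3*s**3/2 - 3*s**2/2 + 6*s + 6)) ds = 7/8.
On [-1, 2], y = -3*s**3/2 - 3*s**2/2 + 4*s + 6 is on top; that piece has area ∫[-1,2] (-3*s**3/2 - 3*s**2/2 + 6*s + 6) ds = 135/8.
Total enclosed area = 7/8 + 135/8 = 71/4.

71/4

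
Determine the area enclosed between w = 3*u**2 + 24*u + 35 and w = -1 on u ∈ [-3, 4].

The difference (3*u**2 + 24*u + 35) - (-1) = 3*u**2 + 24*u + 36 changes sign at u = -2 inside [-3, 4], so split the integral there.
∫[-3,-2] (3*u**2 + 24*u + 36) du = -5; the area of that piece is 5.
∫[-2,4] (3*u**2 + 24*u + 36) du = 432.
Total area = 5 + 432 = 437.

437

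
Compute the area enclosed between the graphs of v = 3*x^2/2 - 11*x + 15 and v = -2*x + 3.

2

Set the curves equal: 3*x^2/2 - 11*x + 15 = -2*x + 3, so 3*x^2/2 - 9*x + 12 = 0, which factors as 3*(x - 4)*(x - 2)/2 = 0. The curves meet at x = 2, 4.
On [2, 4], v = -2*x + 3 is on top; that piece has area ∫[2,4] (-(3*x^2/2 - 9*x + 12)) dx = 2.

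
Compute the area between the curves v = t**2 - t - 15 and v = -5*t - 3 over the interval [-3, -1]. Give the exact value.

94/3

On [-3, -1], (t**2 - t - 15) - (-5*t - 3) = t**2 + 4*t - 12 is ≤ 0 throughout, so the area is a single integral of |t**2 + 4*t - 12|.
∫[-3,-1] (t**2 + 4*t - 12) dt = -94/3; the area of that piece is 94/3.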